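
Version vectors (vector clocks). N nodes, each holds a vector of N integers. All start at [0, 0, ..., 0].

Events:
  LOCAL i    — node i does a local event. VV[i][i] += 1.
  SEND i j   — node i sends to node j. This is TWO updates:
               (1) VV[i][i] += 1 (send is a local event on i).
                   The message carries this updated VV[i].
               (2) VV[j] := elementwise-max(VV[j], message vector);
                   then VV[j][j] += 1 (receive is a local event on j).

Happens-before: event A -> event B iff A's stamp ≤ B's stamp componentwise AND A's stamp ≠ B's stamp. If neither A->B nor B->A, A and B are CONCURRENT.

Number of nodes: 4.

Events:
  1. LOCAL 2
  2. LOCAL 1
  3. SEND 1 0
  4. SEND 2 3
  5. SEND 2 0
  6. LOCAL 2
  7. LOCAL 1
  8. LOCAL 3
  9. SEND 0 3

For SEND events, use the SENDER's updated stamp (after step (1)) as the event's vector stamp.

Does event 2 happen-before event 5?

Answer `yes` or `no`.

Initial: VV[0]=[0, 0, 0, 0]
Initial: VV[1]=[0, 0, 0, 0]
Initial: VV[2]=[0, 0, 0, 0]
Initial: VV[3]=[0, 0, 0, 0]
Event 1: LOCAL 2: VV[2][2]++ -> VV[2]=[0, 0, 1, 0]
Event 2: LOCAL 1: VV[1][1]++ -> VV[1]=[0, 1, 0, 0]
Event 3: SEND 1->0: VV[1][1]++ -> VV[1]=[0, 2, 0, 0], msg_vec=[0, 2, 0, 0]; VV[0]=max(VV[0],msg_vec) then VV[0][0]++ -> VV[0]=[1, 2, 0, 0]
Event 4: SEND 2->3: VV[2][2]++ -> VV[2]=[0, 0, 2, 0], msg_vec=[0, 0, 2, 0]; VV[3]=max(VV[3],msg_vec) then VV[3][3]++ -> VV[3]=[0, 0, 2, 1]
Event 5: SEND 2->0: VV[2][2]++ -> VV[2]=[0, 0, 3, 0], msg_vec=[0, 0, 3, 0]; VV[0]=max(VV[0],msg_vec) then VV[0][0]++ -> VV[0]=[2, 2, 3, 0]
Event 6: LOCAL 2: VV[2][2]++ -> VV[2]=[0, 0, 4, 0]
Event 7: LOCAL 1: VV[1][1]++ -> VV[1]=[0, 3, 0, 0]
Event 8: LOCAL 3: VV[3][3]++ -> VV[3]=[0, 0, 2, 2]
Event 9: SEND 0->3: VV[0][0]++ -> VV[0]=[3, 2, 3, 0], msg_vec=[3, 2, 3, 0]; VV[3]=max(VV[3],msg_vec) then VV[3][3]++ -> VV[3]=[3, 2, 3, 3]
Event 2 stamp: [0, 1, 0, 0]
Event 5 stamp: [0, 0, 3, 0]
[0, 1, 0, 0] <= [0, 0, 3, 0]? False. Equal? False. Happens-before: False

Answer: no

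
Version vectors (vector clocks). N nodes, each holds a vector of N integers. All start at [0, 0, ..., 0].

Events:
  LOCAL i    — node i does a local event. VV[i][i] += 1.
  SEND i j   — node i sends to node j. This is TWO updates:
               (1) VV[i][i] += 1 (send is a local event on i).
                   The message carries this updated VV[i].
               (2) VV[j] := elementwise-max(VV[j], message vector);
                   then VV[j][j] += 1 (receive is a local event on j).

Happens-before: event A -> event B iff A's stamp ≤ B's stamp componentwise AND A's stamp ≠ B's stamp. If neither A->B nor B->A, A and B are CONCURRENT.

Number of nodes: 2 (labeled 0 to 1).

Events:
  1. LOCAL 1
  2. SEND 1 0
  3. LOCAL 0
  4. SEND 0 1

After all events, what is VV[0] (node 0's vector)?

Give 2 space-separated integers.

Answer: 3 2

Derivation:
Initial: VV[0]=[0, 0]
Initial: VV[1]=[0, 0]
Event 1: LOCAL 1: VV[1][1]++ -> VV[1]=[0, 1]
Event 2: SEND 1->0: VV[1][1]++ -> VV[1]=[0, 2], msg_vec=[0, 2]; VV[0]=max(VV[0],msg_vec) then VV[0][0]++ -> VV[0]=[1, 2]
Event 3: LOCAL 0: VV[0][0]++ -> VV[0]=[2, 2]
Event 4: SEND 0->1: VV[0][0]++ -> VV[0]=[3, 2], msg_vec=[3, 2]; VV[1]=max(VV[1],msg_vec) then VV[1][1]++ -> VV[1]=[3, 3]
Final vectors: VV[0]=[3, 2]; VV[1]=[3, 3]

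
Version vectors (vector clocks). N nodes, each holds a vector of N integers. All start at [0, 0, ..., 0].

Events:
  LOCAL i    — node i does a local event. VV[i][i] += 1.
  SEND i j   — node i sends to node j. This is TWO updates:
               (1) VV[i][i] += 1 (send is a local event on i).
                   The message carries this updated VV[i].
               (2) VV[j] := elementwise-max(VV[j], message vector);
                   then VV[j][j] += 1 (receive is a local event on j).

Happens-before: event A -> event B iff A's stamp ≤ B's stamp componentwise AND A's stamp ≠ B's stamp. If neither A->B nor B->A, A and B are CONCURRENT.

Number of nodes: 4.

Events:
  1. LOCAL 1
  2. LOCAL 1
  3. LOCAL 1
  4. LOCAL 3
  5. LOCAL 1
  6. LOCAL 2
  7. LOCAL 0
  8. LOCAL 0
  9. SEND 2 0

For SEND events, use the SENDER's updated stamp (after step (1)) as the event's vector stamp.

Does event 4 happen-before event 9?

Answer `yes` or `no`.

Initial: VV[0]=[0, 0, 0, 0]
Initial: VV[1]=[0, 0, 0, 0]
Initial: VV[2]=[0, 0, 0, 0]
Initial: VV[3]=[0, 0, 0, 0]
Event 1: LOCAL 1: VV[1][1]++ -> VV[1]=[0, 1, 0, 0]
Event 2: LOCAL 1: VV[1][1]++ -> VV[1]=[0, 2, 0, 0]
Event 3: LOCAL 1: VV[1][1]++ -> VV[1]=[0, 3, 0, 0]
Event 4: LOCAL 3: VV[3][3]++ -> VV[3]=[0, 0, 0, 1]
Event 5: LOCAL 1: VV[1][1]++ -> VV[1]=[0, 4, 0, 0]
Event 6: LOCAL 2: VV[2][2]++ -> VV[2]=[0, 0, 1, 0]
Event 7: LOCAL 0: VV[0][0]++ -> VV[0]=[1, 0, 0, 0]
Event 8: LOCAL 0: VV[0][0]++ -> VV[0]=[2, 0, 0, 0]
Event 9: SEND 2->0: VV[2][2]++ -> VV[2]=[0, 0, 2, 0], msg_vec=[0, 0, 2, 0]; VV[0]=max(VV[0],msg_vec) then VV[0][0]++ -> VV[0]=[3, 0, 2, 0]
Event 4 stamp: [0, 0, 0, 1]
Event 9 stamp: [0, 0, 2, 0]
[0, 0, 0, 1] <= [0, 0, 2, 0]? False. Equal? False. Happens-before: False

Answer: no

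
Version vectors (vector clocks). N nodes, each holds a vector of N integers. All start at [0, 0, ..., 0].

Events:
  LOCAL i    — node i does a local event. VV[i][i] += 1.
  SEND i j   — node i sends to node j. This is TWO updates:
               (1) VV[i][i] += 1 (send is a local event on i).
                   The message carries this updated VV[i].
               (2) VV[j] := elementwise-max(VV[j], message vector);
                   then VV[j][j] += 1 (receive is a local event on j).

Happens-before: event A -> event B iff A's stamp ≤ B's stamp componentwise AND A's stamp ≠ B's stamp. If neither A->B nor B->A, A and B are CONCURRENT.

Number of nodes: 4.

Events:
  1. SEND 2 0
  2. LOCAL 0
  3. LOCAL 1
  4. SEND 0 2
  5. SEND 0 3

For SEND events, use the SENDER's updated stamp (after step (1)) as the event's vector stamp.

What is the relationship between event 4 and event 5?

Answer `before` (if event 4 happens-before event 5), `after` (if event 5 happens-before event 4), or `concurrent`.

Initial: VV[0]=[0, 0, 0, 0]
Initial: VV[1]=[0, 0, 0, 0]
Initial: VV[2]=[0, 0, 0, 0]
Initial: VV[3]=[0, 0, 0, 0]
Event 1: SEND 2->0: VV[2][2]++ -> VV[2]=[0, 0, 1, 0], msg_vec=[0, 0, 1, 0]; VV[0]=max(VV[0],msg_vec) then VV[0][0]++ -> VV[0]=[1, 0, 1, 0]
Event 2: LOCAL 0: VV[0][0]++ -> VV[0]=[2, 0, 1, 0]
Event 3: LOCAL 1: VV[1][1]++ -> VV[1]=[0, 1, 0, 0]
Event 4: SEND 0->2: VV[0][0]++ -> VV[0]=[3, 0, 1, 0], msg_vec=[3, 0, 1, 0]; VV[2]=max(VV[2],msg_vec) then VV[2][2]++ -> VV[2]=[3, 0, 2, 0]
Event 5: SEND 0->3: VV[0][0]++ -> VV[0]=[4, 0, 1, 0], msg_vec=[4, 0, 1, 0]; VV[3]=max(VV[3],msg_vec) then VV[3][3]++ -> VV[3]=[4, 0, 1, 1]
Event 4 stamp: [3, 0, 1, 0]
Event 5 stamp: [4, 0, 1, 0]
[3, 0, 1, 0] <= [4, 0, 1, 0]? True
[4, 0, 1, 0] <= [3, 0, 1, 0]? False
Relation: before

Answer: before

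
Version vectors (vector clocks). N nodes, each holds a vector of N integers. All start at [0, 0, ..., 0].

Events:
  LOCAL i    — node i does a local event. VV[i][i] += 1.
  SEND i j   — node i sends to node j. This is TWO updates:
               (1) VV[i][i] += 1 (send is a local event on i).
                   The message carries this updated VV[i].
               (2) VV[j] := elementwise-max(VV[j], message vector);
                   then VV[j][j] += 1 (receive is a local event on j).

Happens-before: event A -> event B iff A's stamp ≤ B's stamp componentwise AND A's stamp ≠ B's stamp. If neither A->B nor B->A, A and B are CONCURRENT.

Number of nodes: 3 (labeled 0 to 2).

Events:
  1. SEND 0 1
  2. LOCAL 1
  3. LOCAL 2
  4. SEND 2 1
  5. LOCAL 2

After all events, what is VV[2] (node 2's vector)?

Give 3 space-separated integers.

Initial: VV[0]=[0, 0, 0]
Initial: VV[1]=[0, 0, 0]
Initial: VV[2]=[0, 0, 0]
Event 1: SEND 0->1: VV[0][0]++ -> VV[0]=[1, 0, 0], msg_vec=[1, 0, 0]; VV[1]=max(VV[1],msg_vec) then VV[1][1]++ -> VV[1]=[1, 1, 0]
Event 2: LOCAL 1: VV[1][1]++ -> VV[1]=[1, 2, 0]
Event 3: LOCAL 2: VV[2][2]++ -> VV[2]=[0, 0, 1]
Event 4: SEND 2->1: VV[2][2]++ -> VV[2]=[0, 0, 2], msg_vec=[0, 0, 2]; VV[1]=max(VV[1],msg_vec) then VV[1][1]++ -> VV[1]=[1, 3, 2]
Event 5: LOCAL 2: VV[2][2]++ -> VV[2]=[0, 0, 3]
Final vectors: VV[0]=[1, 0, 0]; VV[1]=[1, 3, 2]; VV[2]=[0, 0, 3]

Answer: 0 0 3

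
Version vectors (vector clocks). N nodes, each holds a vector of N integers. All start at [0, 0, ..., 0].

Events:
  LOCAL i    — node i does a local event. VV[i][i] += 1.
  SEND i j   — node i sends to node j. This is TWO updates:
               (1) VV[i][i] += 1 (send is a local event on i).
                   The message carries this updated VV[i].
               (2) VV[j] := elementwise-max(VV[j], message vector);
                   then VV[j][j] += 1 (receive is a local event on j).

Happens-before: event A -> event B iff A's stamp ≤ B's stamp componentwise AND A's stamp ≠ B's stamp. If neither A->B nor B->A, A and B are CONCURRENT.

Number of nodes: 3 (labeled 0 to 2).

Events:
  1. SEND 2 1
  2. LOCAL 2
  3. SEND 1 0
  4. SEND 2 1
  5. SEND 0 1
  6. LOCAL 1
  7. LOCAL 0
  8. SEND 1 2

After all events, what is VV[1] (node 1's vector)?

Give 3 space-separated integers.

Answer: 2 6 3

Derivation:
Initial: VV[0]=[0, 0, 0]
Initial: VV[1]=[0, 0, 0]
Initial: VV[2]=[0, 0, 0]
Event 1: SEND 2->1: VV[2][2]++ -> VV[2]=[0, 0, 1], msg_vec=[0, 0, 1]; VV[1]=max(VV[1],msg_vec) then VV[1][1]++ -> VV[1]=[0, 1, 1]
Event 2: LOCAL 2: VV[2][2]++ -> VV[2]=[0, 0, 2]
Event 3: SEND 1->0: VV[1][1]++ -> VV[1]=[0, 2, 1], msg_vec=[0, 2, 1]; VV[0]=max(VV[0],msg_vec) then VV[0][0]++ -> VV[0]=[1, 2, 1]
Event 4: SEND 2->1: VV[2][2]++ -> VV[2]=[0, 0, 3], msg_vec=[0, 0, 3]; VV[1]=max(VV[1],msg_vec) then VV[1][1]++ -> VV[1]=[0, 3, 3]
Event 5: SEND 0->1: VV[0][0]++ -> VV[0]=[2, 2, 1], msg_vec=[2, 2, 1]; VV[1]=max(VV[1],msg_vec) then VV[1][1]++ -> VV[1]=[2, 4, 3]
Event 6: LOCAL 1: VV[1][1]++ -> VV[1]=[2, 5, 3]
Event 7: LOCAL 0: VV[0][0]++ -> VV[0]=[3, 2, 1]
Event 8: SEND 1->2: VV[1][1]++ -> VV[1]=[2, 6, 3], msg_vec=[2, 6, 3]; VV[2]=max(VV[2],msg_vec) then VV[2][2]++ -> VV[2]=[2, 6, 4]
Final vectors: VV[0]=[3, 2, 1]; VV[1]=[2, 6, 3]; VV[2]=[2, 6, 4]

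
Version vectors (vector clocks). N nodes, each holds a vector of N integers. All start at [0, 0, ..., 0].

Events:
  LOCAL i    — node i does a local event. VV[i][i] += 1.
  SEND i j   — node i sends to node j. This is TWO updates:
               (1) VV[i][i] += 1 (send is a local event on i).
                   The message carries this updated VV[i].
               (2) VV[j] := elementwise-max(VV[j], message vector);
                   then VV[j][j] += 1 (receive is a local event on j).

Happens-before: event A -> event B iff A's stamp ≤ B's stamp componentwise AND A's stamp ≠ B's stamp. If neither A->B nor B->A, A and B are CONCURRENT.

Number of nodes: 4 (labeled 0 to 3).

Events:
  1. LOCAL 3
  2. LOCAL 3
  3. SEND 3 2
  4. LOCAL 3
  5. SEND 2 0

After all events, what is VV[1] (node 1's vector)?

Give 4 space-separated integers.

Answer: 0 0 0 0

Derivation:
Initial: VV[0]=[0, 0, 0, 0]
Initial: VV[1]=[0, 0, 0, 0]
Initial: VV[2]=[0, 0, 0, 0]
Initial: VV[3]=[0, 0, 0, 0]
Event 1: LOCAL 3: VV[3][3]++ -> VV[3]=[0, 0, 0, 1]
Event 2: LOCAL 3: VV[3][3]++ -> VV[3]=[0, 0, 0, 2]
Event 3: SEND 3->2: VV[3][3]++ -> VV[3]=[0, 0, 0, 3], msg_vec=[0, 0, 0, 3]; VV[2]=max(VV[2],msg_vec) then VV[2][2]++ -> VV[2]=[0, 0, 1, 3]
Event 4: LOCAL 3: VV[3][3]++ -> VV[3]=[0, 0, 0, 4]
Event 5: SEND 2->0: VV[2][2]++ -> VV[2]=[0, 0, 2, 3], msg_vec=[0, 0, 2, 3]; VV[0]=max(VV[0],msg_vec) then VV[0][0]++ -> VV[0]=[1, 0, 2, 3]
Final vectors: VV[0]=[1, 0, 2, 3]; VV[1]=[0, 0, 0, 0]; VV[2]=[0, 0, 2, 3]; VV[3]=[0, 0, 0, 4]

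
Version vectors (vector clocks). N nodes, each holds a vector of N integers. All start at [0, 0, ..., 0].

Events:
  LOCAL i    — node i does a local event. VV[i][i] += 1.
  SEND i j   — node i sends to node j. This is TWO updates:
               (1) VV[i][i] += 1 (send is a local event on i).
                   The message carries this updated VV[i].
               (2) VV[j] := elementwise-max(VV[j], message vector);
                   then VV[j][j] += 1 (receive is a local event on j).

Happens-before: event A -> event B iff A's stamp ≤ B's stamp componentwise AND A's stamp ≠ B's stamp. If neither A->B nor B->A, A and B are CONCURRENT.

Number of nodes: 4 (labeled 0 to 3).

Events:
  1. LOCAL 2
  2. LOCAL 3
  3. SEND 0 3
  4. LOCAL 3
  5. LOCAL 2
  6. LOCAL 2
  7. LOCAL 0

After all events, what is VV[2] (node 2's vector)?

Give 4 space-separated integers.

Initial: VV[0]=[0, 0, 0, 0]
Initial: VV[1]=[0, 0, 0, 0]
Initial: VV[2]=[0, 0, 0, 0]
Initial: VV[3]=[0, 0, 0, 0]
Event 1: LOCAL 2: VV[2][2]++ -> VV[2]=[0, 0, 1, 0]
Event 2: LOCAL 3: VV[3][3]++ -> VV[3]=[0, 0, 0, 1]
Event 3: SEND 0->3: VV[0][0]++ -> VV[0]=[1, 0, 0, 0], msg_vec=[1, 0, 0, 0]; VV[3]=max(VV[3],msg_vec) then VV[3][3]++ -> VV[3]=[1, 0, 0, 2]
Event 4: LOCAL 3: VV[3][3]++ -> VV[3]=[1, 0, 0, 3]
Event 5: LOCAL 2: VV[2][2]++ -> VV[2]=[0, 0, 2, 0]
Event 6: LOCAL 2: VV[2][2]++ -> VV[2]=[0, 0, 3, 0]
Event 7: LOCAL 0: VV[0][0]++ -> VV[0]=[2, 0, 0, 0]
Final vectors: VV[0]=[2, 0, 0, 0]; VV[1]=[0, 0, 0, 0]; VV[2]=[0, 0, 3, 0]; VV[3]=[1, 0, 0, 3]

Answer: 0 0 3 0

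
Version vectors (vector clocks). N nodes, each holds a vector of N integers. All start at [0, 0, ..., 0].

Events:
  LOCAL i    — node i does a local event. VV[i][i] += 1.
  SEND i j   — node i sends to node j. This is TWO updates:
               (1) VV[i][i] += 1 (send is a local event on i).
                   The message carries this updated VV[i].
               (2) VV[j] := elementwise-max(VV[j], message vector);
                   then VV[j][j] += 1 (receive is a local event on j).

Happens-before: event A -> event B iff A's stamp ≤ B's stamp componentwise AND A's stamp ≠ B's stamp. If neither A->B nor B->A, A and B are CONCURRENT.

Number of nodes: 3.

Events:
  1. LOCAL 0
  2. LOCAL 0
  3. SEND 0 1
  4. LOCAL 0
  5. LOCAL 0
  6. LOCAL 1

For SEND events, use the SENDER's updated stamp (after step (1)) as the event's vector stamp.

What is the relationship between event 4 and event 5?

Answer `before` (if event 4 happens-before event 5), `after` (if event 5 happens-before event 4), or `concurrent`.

Answer: before

Derivation:
Initial: VV[0]=[0, 0, 0]
Initial: VV[1]=[0, 0, 0]
Initial: VV[2]=[0, 0, 0]
Event 1: LOCAL 0: VV[0][0]++ -> VV[0]=[1, 0, 0]
Event 2: LOCAL 0: VV[0][0]++ -> VV[0]=[2, 0, 0]
Event 3: SEND 0->1: VV[0][0]++ -> VV[0]=[3, 0, 0], msg_vec=[3, 0, 0]; VV[1]=max(VV[1],msg_vec) then VV[1][1]++ -> VV[1]=[3, 1, 0]
Event 4: LOCAL 0: VV[0][0]++ -> VV[0]=[4, 0, 0]
Event 5: LOCAL 0: VV[0][0]++ -> VV[0]=[5, 0, 0]
Event 6: LOCAL 1: VV[1][1]++ -> VV[1]=[3, 2, 0]
Event 4 stamp: [4, 0, 0]
Event 5 stamp: [5, 0, 0]
[4, 0, 0] <= [5, 0, 0]? True
[5, 0, 0] <= [4, 0, 0]? False
Relation: before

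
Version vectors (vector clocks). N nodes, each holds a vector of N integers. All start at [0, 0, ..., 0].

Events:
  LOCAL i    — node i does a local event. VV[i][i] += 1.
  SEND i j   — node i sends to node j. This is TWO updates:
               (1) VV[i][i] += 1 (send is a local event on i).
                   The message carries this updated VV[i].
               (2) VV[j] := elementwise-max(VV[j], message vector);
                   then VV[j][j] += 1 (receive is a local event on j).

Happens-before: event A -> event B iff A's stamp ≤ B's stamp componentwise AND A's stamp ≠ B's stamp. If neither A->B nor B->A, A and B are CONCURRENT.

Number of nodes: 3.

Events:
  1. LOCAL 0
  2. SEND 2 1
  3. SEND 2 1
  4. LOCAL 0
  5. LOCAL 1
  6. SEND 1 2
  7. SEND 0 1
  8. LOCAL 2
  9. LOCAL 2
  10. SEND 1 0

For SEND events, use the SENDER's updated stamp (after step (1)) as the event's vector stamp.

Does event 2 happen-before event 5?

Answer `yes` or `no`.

Answer: yes

Derivation:
Initial: VV[0]=[0, 0, 0]
Initial: VV[1]=[0, 0, 0]
Initial: VV[2]=[0, 0, 0]
Event 1: LOCAL 0: VV[0][0]++ -> VV[0]=[1, 0, 0]
Event 2: SEND 2->1: VV[2][2]++ -> VV[2]=[0, 0, 1], msg_vec=[0, 0, 1]; VV[1]=max(VV[1],msg_vec) then VV[1][1]++ -> VV[1]=[0, 1, 1]
Event 3: SEND 2->1: VV[2][2]++ -> VV[2]=[0, 0, 2], msg_vec=[0, 0, 2]; VV[1]=max(VV[1],msg_vec) then VV[1][1]++ -> VV[1]=[0, 2, 2]
Event 4: LOCAL 0: VV[0][0]++ -> VV[0]=[2, 0, 0]
Event 5: LOCAL 1: VV[1][1]++ -> VV[1]=[0, 3, 2]
Event 6: SEND 1->2: VV[1][1]++ -> VV[1]=[0, 4, 2], msg_vec=[0, 4, 2]; VV[2]=max(VV[2],msg_vec) then VV[2][2]++ -> VV[2]=[0, 4, 3]
Event 7: SEND 0->1: VV[0][0]++ -> VV[0]=[3, 0, 0], msg_vec=[3, 0, 0]; VV[1]=max(VV[1],msg_vec) then VV[1][1]++ -> VV[1]=[3, 5, 2]
Event 8: LOCAL 2: VV[2][2]++ -> VV[2]=[0, 4, 4]
Event 9: LOCAL 2: VV[2][2]++ -> VV[2]=[0, 4, 5]
Event 10: SEND 1->0: VV[1][1]++ -> VV[1]=[3, 6, 2], msg_vec=[3, 6, 2]; VV[0]=max(VV[0],msg_vec) then VV[0][0]++ -> VV[0]=[4, 6, 2]
Event 2 stamp: [0, 0, 1]
Event 5 stamp: [0, 3, 2]
[0, 0, 1] <= [0, 3, 2]? True. Equal? False. Happens-before: True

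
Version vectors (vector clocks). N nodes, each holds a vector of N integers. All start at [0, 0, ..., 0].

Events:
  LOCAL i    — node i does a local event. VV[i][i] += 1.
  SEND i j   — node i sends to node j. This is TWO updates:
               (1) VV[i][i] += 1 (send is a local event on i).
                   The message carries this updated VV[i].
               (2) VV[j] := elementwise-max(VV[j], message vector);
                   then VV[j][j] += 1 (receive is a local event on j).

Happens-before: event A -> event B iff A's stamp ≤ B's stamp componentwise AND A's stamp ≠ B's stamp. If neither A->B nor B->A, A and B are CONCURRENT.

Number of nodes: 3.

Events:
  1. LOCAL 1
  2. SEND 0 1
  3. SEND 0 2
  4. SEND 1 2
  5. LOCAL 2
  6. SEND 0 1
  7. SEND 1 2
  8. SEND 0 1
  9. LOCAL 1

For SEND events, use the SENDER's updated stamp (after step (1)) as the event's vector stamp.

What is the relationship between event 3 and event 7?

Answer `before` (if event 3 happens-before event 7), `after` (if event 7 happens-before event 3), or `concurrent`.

Initial: VV[0]=[0, 0, 0]
Initial: VV[1]=[0, 0, 0]
Initial: VV[2]=[0, 0, 0]
Event 1: LOCAL 1: VV[1][1]++ -> VV[1]=[0, 1, 0]
Event 2: SEND 0->1: VV[0][0]++ -> VV[0]=[1, 0, 0], msg_vec=[1, 0, 0]; VV[1]=max(VV[1],msg_vec) then VV[1][1]++ -> VV[1]=[1, 2, 0]
Event 3: SEND 0->2: VV[0][0]++ -> VV[0]=[2, 0, 0], msg_vec=[2, 0, 0]; VV[2]=max(VV[2],msg_vec) then VV[2][2]++ -> VV[2]=[2, 0, 1]
Event 4: SEND 1->2: VV[1][1]++ -> VV[1]=[1, 3, 0], msg_vec=[1, 3, 0]; VV[2]=max(VV[2],msg_vec) then VV[2][2]++ -> VV[2]=[2, 3, 2]
Event 5: LOCAL 2: VV[2][2]++ -> VV[2]=[2, 3, 3]
Event 6: SEND 0->1: VV[0][0]++ -> VV[0]=[3, 0, 0], msg_vec=[3, 0, 0]; VV[1]=max(VV[1],msg_vec) then VV[1][1]++ -> VV[1]=[3, 4, 0]
Event 7: SEND 1->2: VV[1][1]++ -> VV[1]=[3, 5, 0], msg_vec=[3, 5, 0]; VV[2]=max(VV[2],msg_vec) then VV[2][2]++ -> VV[2]=[3, 5, 4]
Event 8: SEND 0->1: VV[0][0]++ -> VV[0]=[4, 0, 0], msg_vec=[4, 0, 0]; VV[1]=max(VV[1],msg_vec) then VV[1][1]++ -> VV[1]=[4, 6, 0]
Event 9: LOCAL 1: VV[1][1]++ -> VV[1]=[4, 7, 0]
Event 3 stamp: [2, 0, 0]
Event 7 stamp: [3, 5, 0]
[2, 0, 0] <= [3, 5, 0]? True
[3, 5, 0] <= [2, 0, 0]? False
Relation: before

Answer: before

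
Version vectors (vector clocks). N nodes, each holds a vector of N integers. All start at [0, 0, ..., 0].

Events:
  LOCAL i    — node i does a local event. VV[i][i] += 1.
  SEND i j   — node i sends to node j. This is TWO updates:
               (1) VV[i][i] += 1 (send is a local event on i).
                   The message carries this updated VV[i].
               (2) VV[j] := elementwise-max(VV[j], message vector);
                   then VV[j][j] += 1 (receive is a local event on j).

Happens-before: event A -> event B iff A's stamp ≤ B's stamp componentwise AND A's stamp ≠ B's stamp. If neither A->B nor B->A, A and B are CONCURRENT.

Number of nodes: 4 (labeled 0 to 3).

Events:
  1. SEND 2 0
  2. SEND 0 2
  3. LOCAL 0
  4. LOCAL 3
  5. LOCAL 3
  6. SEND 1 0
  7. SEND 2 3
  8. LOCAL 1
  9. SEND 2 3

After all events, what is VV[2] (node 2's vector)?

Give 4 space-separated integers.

Answer: 2 0 4 0

Derivation:
Initial: VV[0]=[0, 0, 0, 0]
Initial: VV[1]=[0, 0, 0, 0]
Initial: VV[2]=[0, 0, 0, 0]
Initial: VV[3]=[0, 0, 0, 0]
Event 1: SEND 2->0: VV[2][2]++ -> VV[2]=[0, 0, 1, 0], msg_vec=[0, 0, 1, 0]; VV[0]=max(VV[0],msg_vec) then VV[0][0]++ -> VV[0]=[1, 0, 1, 0]
Event 2: SEND 0->2: VV[0][0]++ -> VV[0]=[2, 0, 1, 0], msg_vec=[2, 0, 1, 0]; VV[2]=max(VV[2],msg_vec) then VV[2][2]++ -> VV[2]=[2, 0, 2, 0]
Event 3: LOCAL 0: VV[0][0]++ -> VV[0]=[3, 0, 1, 0]
Event 4: LOCAL 3: VV[3][3]++ -> VV[3]=[0, 0, 0, 1]
Event 5: LOCAL 3: VV[3][3]++ -> VV[3]=[0, 0, 0, 2]
Event 6: SEND 1->0: VV[1][1]++ -> VV[1]=[0, 1, 0, 0], msg_vec=[0, 1, 0, 0]; VV[0]=max(VV[0],msg_vec) then VV[0][0]++ -> VV[0]=[4, 1, 1, 0]
Event 7: SEND 2->3: VV[2][2]++ -> VV[2]=[2, 0, 3, 0], msg_vec=[2, 0, 3, 0]; VV[3]=max(VV[3],msg_vec) then VV[3][3]++ -> VV[3]=[2, 0, 3, 3]
Event 8: LOCAL 1: VV[1][1]++ -> VV[1]=[0, 2, 0, 0]
Event 9: SEND 2->3: VV[2][2]++ -> VV[2]=[2, 0, 4, 0], msg_vec=[2, 0, 4, 0]; VV[3]=max(VV[3],msg_vec) then VV[3][3]++ -> VV[3]=[2, 0, 4, 4]
Final vectors: VV[0]=[4, 1, 1, 0]; VV[1]=[0, 2, 0, 0]; VV[2]=[2, 0, 4, 0]; VV[3]=[2, 0, 4, 4]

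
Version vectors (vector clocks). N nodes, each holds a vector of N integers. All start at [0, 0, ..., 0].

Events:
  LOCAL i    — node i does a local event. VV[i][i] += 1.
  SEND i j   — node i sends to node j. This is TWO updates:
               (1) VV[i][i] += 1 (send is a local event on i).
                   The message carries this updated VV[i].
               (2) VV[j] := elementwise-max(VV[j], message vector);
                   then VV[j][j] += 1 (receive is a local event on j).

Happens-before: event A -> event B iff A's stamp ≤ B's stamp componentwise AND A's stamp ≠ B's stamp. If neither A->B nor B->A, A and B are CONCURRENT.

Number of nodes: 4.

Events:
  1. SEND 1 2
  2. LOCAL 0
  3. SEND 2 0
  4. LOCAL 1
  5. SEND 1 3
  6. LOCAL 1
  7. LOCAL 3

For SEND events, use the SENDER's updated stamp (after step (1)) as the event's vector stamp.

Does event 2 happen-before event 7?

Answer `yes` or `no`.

Answer: no

Derivation:
Initial: VV[0]=[0, 0, 0, 0]
Initial: VV[1]=[0, 0, 0, 0]
Initial: VV[2]=[0, 0, 0, 0]
Initial: VV[3]=[0, 0, 0, 0]
Event 1: SEND 1->2: VV[1][1]++ -> VV[1]=[0, 1, 0, 0], msg_vec=[0, 1, 0, 0]; VV[2]=max(VV[2],msg_vec) then VV[2][2]++ -> VV[2]=[0, 1, 1, 0]
Event 2: LOCAL 0: VV[0][0]++ -> VV[0]=[1, 0, 0, 0]
Event 3: SEND 2->0: VV[2][2]++ -> VV[2]=[0, 1, 2, 0], msg_vec=[0, 1, 2, 0]; VV[0]=max(VV[0],msg_vec) then VV[0][0]++ -> VV[0]=[2, 1, 2, 0]
Event 4: LOCAL 1: VV[1][1]++ -> VV[1]=[0, 2, 0, 0]
Event 5: SEND 1->3: VV[1][1]++ -> VV[1]=[0, 3, 0, 0], msg_vec=[0, 3, 0, 0]; VV[3]=max(VV[3],msg_vec) then VV[3][3]++ -> VV[3]=[0, 3, 0, 1]
Event 6: LOCAL 1: VV[1][1]++ -> VV[1]=[0, 4, 0, 0]
Event 7: LOCAL 3: VV[3][3]++ -> VV[3]=[0, 3, 0, 2]
Event 2 stamp: [1, 0, 0, 0]
Event 7 stamp: [0, 3, 0, 2]
[1, 0, 0, 0] <= [0, 3, 0, 2]? False. Equal? False. Happens-before: False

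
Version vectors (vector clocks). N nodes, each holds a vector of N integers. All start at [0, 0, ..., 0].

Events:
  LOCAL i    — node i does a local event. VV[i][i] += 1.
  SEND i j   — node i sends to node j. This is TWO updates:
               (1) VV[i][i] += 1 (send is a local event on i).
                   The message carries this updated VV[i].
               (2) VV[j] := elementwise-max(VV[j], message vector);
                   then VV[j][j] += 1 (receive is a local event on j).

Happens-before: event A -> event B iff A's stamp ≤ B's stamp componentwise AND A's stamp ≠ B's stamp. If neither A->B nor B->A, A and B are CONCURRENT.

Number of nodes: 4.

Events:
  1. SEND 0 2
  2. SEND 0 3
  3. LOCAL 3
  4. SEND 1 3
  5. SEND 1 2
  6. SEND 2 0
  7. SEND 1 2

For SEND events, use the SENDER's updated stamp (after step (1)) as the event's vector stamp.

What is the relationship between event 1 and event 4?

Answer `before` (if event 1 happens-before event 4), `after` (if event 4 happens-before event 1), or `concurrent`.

Initial: VV[0]=[0, 0, 0, 0]
Initial: VV[1]=[0, 0, 0, 0]
Initial: VV[2]=[0, 0, 0, 0]
Initial: VV[3]=[0, 0, 0, 0]
Event 1: SEND 0->2: VV[0][0]++ -> VV[0]=[1, 0, 0, 0], msg_vec=[1, 0, 0, 0]; VV[2]=max(VV[2],msg_vec) then VV[2][2]++ -> VV[2]=[1, 0, 1, 0]
Event 2: SEND 0->3: VV[0][0]++ -> VV[0]=[2, 0, 0, 0], msg_vec=[2, 0, 0, 0]; VV[3]=max(VV[3],msg_vec) then VV[3][3]++ -> VV[3]=[2, 0, 0, 1]
Event 3: LOCAL 3: VV[3][3]++ -> VV[3]=[2, 0, 0, 2]
Event 4: SEND 1->3: VV[1][1]++ -> VV[1]=[0, 1, 0, 0], msg_vec=[0, 1, 0, 0]; VV[3]=max(VV[3],msg_vec) then VV[3][3]++ -> VV[3]=[2, 1, 0, 3]
Event 5: SEND 1->2: VV[1][1]++ -> VV[1]=[0, 2, 0, 0], msg_vec=[0, 2, 0, 0]; VV[2]=max(VV[2],msg_vec) then VV[2][2]++ -> VV[2]=[1, 2, 2, 0]
Event 6: SEND 2->0: VV[2][2]++ -> VV[2]=[1, 2, 3, 0], msg_vec=[1, 2, 3, 0]; VV[0]=max(VV[0],msg_vec) then VV[0][0]++ -> VV[0]=[3, 2, 3, 0]
Event 7: SEND 1->2: VV[1][1]++ -> VV[1]=[0, 3, 0, 0], msg_vec=[0, 3, 0, 0]; VV[2]=max(VV[2],msg_vec) then VV[2][2]++ -> VV[2]=[1, 3, 4, 0]
Event 1 stamp: [1, 0, 0, 0]
Event 4 stamp: [0, 1, 0, 0]
[1, 0, 0, 0] <= [0, 1, 0, 0]? False
[0, 1, 0, 0] <= [1, 0, 0, 0]? False
Relation: concurrent

Answer: concurrent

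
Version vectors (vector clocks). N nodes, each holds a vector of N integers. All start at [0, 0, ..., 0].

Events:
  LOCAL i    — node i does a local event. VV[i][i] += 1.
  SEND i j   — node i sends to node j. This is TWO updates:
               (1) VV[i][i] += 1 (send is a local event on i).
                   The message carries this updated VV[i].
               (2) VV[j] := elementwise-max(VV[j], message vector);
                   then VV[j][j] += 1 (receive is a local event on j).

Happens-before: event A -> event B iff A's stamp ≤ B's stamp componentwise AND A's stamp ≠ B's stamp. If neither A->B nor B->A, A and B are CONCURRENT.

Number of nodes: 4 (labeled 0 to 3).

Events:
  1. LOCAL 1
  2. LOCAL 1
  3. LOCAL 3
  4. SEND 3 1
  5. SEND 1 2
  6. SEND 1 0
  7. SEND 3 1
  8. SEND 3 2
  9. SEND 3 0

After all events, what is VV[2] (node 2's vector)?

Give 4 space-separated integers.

Answer: 0 4 2 4

Derivation:
Initial: VV[0]=[0, 0, 0, 0]
Initial: VV[1]=[0, 0, 0, 0]
Initial: VV[2]=[0, 0, 0, 0]
Initial: VV[3]=[0, 0, 0, 0]
Event 1: LOCAL 1: VV[1][1]++ -> VV[1]=[0, 1, 0, 0]
Event 2: LOCAL 1: VV[1][1]++ -> VV[1]=[0, 2, 0, 0]
Event 3: LOCAL 3: VV[3][3]++ -> VV[3]=[0, 0, 0, 1]
Event 4: SEND 3->1: VV[3][3]++ -> VV[3]=[0, 0, 0, 2], msg_vec=[0, 0, 0, 2]; VV[1]=max(VV[1],msg_vec) then VV[1][1]++ -> VV[1]=[0, 3, 0, 2]
Event 5: SEND 1->2: VV[1][1]++ -> VV[1]=[0, 4, 0, 2], msg_vec=[0, 4, 0, 2]; VV[2]=max(VV[2],msg_vec) then VV[2][2]++ -> VV[2]=[0, 4, 1, 2]
Event 6: SEND 1->0: VV[1][1]++ -> VV[1]=[0, 5, 0, 2], msg_vec=[0, 5, 0, 2]; VV[0]=max(VV[0],msg_vec) then VV[0][0]++ -> VV[0]=[1, 5, 0, 2]
Event 7: SEND 3->1: VV[3][3]++ -> VV[3]=[0, 0, 0, 3], msg_vec=[0, 0, 0, 3]; VV[1]=max(VV[1],msg_vec) then VV[1][1]++ -> VV[1]=[0, 6, 0, 3]
Event 8: SEND 3->2: VV[3][3]++ -> VV[3]=[0, 0, 0, 4], msg_vec=[0, 0, 0, 4]; VV[2]=max(VV[2],msg_vec) then VV[2][2]++ -> VV[2]=[0, 4, 2, 4]
Event 9: SEND 3->0: VV[3][3]++ -> VV[3]=[0, 0, 0, 5], msg_vec=[0, 0, 0, 5]; VV[0]=max(VV[0],msg_vec) then VV[0][0]++ -> VV[0]=[2, 5, 0, 5]
Final vectors: VV[0]=[2, 5, 0, 5]; VV[1]=[0, 6, 0, 3]; VV[2]=[0, 4, 2, 4]; VV[3]=[0, 0, 0, 5]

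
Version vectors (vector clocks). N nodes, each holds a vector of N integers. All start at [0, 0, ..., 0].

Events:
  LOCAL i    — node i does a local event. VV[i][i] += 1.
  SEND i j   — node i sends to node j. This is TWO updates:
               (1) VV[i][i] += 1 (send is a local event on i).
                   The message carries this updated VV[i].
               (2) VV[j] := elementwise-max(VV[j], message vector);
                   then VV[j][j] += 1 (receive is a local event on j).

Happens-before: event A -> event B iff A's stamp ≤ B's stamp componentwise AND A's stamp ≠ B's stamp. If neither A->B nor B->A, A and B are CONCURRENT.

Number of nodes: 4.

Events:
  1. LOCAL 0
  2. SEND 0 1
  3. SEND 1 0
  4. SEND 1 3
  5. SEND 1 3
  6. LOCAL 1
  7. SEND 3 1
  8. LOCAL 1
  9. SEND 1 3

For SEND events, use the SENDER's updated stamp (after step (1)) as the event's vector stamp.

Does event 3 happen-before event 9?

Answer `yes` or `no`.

Answer: yes

Derivation:
Initial: VV[0]=[0, 0, 0, 0]
Initial: VV[1]=[0, 0, 0, 0]
Initial: VV[2]=[0, 0, 0, 0]
Initial: VV[3]=[0, 0, 0, 0]
Event 1: LOCAL 0: VV[0][0]++ -> VV[0]=[1, 0, 0, 0]
Event 2: SEND 0->1: VV[0][0]++ -> VV[0]=[2, 0, 0, 0], msg_vec=[2, 0, 0, 0]; VV[1]=max(VV[1],msg_vec) then VV[1][1]++ -> VV[1]=[2, 1, 0, 0]
Event 3: SEND 1->0: VV[1][1]++ -> VV[1]=[2, 2, 0, 0], msg_vec=[2, 2, 0, 0]; VV[0]=max(VV[0],msg_vec) then VV[0][0]++ -> VV[0]=[3, 2, 0, 0]
Event 4: SEND 1->3: VV[1][1]++ -> VV[1]=[2, 3, 0, 0], msg_vec=[2, 3, 0, 0]; VV[3]=max(VV[3],msg_vec) then VV[3][3]++ -> VV[3]=[2, 3, 0, 1]
Event 5: SEND 1->3: VV[1][1]++ -> VV[1]=[2, 4, 0, 0], msg_vec=[2, 4, 0, 0]; VV[3]=max(VV[3],msg_vec) then VV[3][3]++ -> VV[3]=[2, 4, 0, 2]
Event 6: LOCAL 1: VV[1][1]++ -> VV[1]=[2, 5, 0, 0]
Event 7: SEND 3->1: VV[3][3]++ -> VV[3]=[2, 4, 0, 3], msg_vec=[2, 4, 0, 3]; VV[1]=max(VV[1],msg_vec) then VV[1][1]++ -> VV[1]=[2, 6, 0, 3]
Event 8: LOCAL 1: VV[1][1]++ -> VV[1]=[2, 7, 0, 3]
Event 9: SEND 1->3: VV[1][1]++ -> VV[1]=[2, 8, 0, 3], msg_vec=[2, 8, 0, 3]; VV[3]=max(VV[3],msg_vec) then VV[3][3]++ -> VV[3]=[2, 8, 0, 4]
Event 3 stamp: [2, 2, 0, 0]
Event 9 stamp: [2, 8, 0, 3]
[2, 2, 0, 0] <= [2, 8, 0, 3]? True. Equal? False. Happens-before: True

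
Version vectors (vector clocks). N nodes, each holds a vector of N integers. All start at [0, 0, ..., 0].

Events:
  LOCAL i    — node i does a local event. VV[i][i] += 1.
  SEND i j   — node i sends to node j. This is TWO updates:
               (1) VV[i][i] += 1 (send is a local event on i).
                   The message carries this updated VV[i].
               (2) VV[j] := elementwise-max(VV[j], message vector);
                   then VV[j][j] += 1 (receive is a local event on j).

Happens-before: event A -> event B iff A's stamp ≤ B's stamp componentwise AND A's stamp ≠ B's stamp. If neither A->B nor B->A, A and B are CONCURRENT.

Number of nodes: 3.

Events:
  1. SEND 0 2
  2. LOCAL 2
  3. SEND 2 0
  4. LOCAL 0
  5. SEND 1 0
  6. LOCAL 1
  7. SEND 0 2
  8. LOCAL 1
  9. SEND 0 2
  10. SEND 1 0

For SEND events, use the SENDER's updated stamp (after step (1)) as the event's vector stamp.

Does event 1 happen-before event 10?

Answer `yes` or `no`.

Answer: no

Derivation:
Initial: VV[0]=[0, 0, 0]
Initial: VV[1]=[0, 0, 0]
Initial: VV[2]=[0, 0, 0]
Event 1: SEND 0->2: VV[0][0]++ -> VV[0]=[1, 0, 0], msg_vec=[1, 0, 0]; VV[2]=max(VV[2],msg_vec) then VV[2][2]++ -> VV[2]=[1, 0, 1]
Event 2: LOCAL 2: VV[2][2]++ -> VV[2]=[1, 0, 2]
Event 3: SEND 2->0: VV[2][2]++ -> VV[2]=[1, 0, 3], msg_vec=[1, 0, 3]; VV[0]=max(VV[0],msg_vec) then VV[0][0]++ -> VV[0]=[2, 0, 3]
Event 4: LOCAL 0: VV[0][0]++ -> VV[0]=[3, 0, 3]
Event 5: SEND 1->0: VV[1][1]++ -> VV[1]=[0, 1, 0], msg_vec=[0, 1, 0]; VV[0]=max(VV[0],msg_vec) then VV[0][0]++ -> VV[0]=[4, 1, 3]
Event 6: LOCAL 1: VV[1][1]++ -> VV[1]=[0, 2, 0]
Event 7: SEND 0->2: VV[0][0]++ -> VV[0]=[5, 1, 3], msg_vec=[5, 1, 3]; VV[2]=max(VV[2],msg_vec) then VV[2][2]++ -> VV[2]=[5, 1, 4]
Event 8: LOCAL 1: VV[1][1]++ -> VV[1]=[0, 3, 0]
Event 9: SEND 0->2: VV[0][0]++ -> VV[0]=[6, 1, 3], msg_vec=[6, 1, 3]; VV[2]=max(VV[2],msg_vec) then VV[2][2]++ -> VV[2]=[6, 1, 5]
Event 10: SEND 1->0: VV[1][1]++ -> VV[1]=[0, 4, 0], msg_vec=[0, 4, 0]; VV[0]=max(VV[0],msg_vec) then VV[0][0]++ -> VV[0]=[7, 4, 3]
Event 1 stamp: [1, 0, 0]
Event 10 stamp: [0, 4, 0]
[1, 0, 0] <= [0, 4, 0]? False. Equal? False. Happens-before: False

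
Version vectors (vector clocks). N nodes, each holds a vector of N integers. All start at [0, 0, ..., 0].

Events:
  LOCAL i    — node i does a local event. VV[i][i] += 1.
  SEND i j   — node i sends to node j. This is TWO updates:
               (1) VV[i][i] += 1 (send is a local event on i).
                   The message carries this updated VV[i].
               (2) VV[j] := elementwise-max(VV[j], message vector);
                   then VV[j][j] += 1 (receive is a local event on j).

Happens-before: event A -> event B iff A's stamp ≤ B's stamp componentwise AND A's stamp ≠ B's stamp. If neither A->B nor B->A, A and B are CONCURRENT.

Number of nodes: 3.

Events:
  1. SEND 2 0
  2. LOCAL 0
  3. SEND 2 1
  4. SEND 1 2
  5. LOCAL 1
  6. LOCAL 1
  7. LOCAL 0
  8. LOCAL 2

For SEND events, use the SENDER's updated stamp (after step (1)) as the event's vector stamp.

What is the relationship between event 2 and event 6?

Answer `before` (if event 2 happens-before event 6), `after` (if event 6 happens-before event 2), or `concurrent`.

Answer: concurrent

Derivation:
Initial: VV[0]=[0, 0, 0]
Initial: VV[1]=[0, 0, 0]
Initial: VV[2]=[0, 0, 0]
Event 1: SEND 2->0: VV[2][2]++ -> VV[2]=[0, 0, 1], msg_vec=[0, 0, 1]; VV[0]=max(VV[0],msg_vec) then VV[0][0]++ -> VV[0]=[1, 0, 1]
Event 2: LOCAL 0: VV[0][0]++ -> VV[0]=[2, 0, 1]
Event 3: SEND 2->1: VV[2][2]++ -> VV[2]=[0, 0, 2], msg_vec=[0, 0, 2]; VV[1]=max(VV[1],msg_vec) then VV[1][1]++ -> VV[1]=[0, 1, 2]
Event 4: SEND 1->2: VV[1][1]++ -> VV[1]=[0, 2, 2], msg_vec=[0, 2, 2]; VV[2]=max(VV[2],msg_vec) then VV[2][2]++ -> VV[2]=[0, 2, 3]
Event 5: LOCAL 1: VV[1][1]++ -> VV[1]=[0, 3, 2]
Event 6: LOCAL 1: VV[1][1]++ -> VV[1]=[0, 4, 2]
Event 7: LOCAL 0: VV[0][0]++ -> VV[0]=[3, 0, 1]
Event 8: LOCAL 2: VV[2][2]++ -> VV[2]=[0, 2, 4]
Event 2 stamp: [2, 0, 1]
Event 6 stamp: [0, 4, 2]
[2, 0, 1] <= [0, 4, 2]? False
[0, 4, 2] <= [2, 0, 1]? False
Relation: concurrent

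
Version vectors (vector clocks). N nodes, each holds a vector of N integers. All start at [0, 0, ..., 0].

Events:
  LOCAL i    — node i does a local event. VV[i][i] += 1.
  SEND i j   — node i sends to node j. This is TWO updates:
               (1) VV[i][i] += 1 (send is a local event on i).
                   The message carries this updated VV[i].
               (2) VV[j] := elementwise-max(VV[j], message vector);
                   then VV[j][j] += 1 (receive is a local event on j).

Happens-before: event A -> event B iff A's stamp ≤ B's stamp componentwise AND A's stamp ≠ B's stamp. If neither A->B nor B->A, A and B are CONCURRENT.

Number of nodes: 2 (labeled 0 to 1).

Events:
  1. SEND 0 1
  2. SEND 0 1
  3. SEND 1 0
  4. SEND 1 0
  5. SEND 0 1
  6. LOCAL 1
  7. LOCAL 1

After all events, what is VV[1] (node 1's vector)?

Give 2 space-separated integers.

Initial: VV[0]=[0, 0]
Initial: VV[1]=[0, 0]
Event 1: SEND 0->1: VV[0][0]++ -> VV[0]=[1, 0], msg_vec=[1, 0]; VV[1]=max(VV[1],msg_vec) then VV[1][1]++ -> VV[1]=[1, 1]
Event 2: SEND 0->1: VV[0][0]++ -> VV[0]=[2, 0], msg_vec=[2, 0]; VV[1]=max(VV[1],msg_vec) then VV[1][1]++ -> VV[1]=[2, 2]
Event 3: SEND 1->0: VV[1][1]++ -> VV[1]=[2, 3], msg_vec=[2, 3]; VV[0]=max(VV[0],msg_vec) then VV[0][0]++ -> VV[0]=[3, 3]
Event 4: SEND 1->0: VV[1][1]++ -> VV[1]=[2, 4], msg_vec=[2, 4]; VV[0]=max(VV[0],msg_vec) then VV[0][0]++ -> VV[0]=[4, 4]
Event 5: SEND 0->1: VV[0][0]++ -> VV[0]=[5, 4], msg_vec=[5, 4]; VV[1]=max(VV[1],msg_vec) then VV[1][1]++ -> VV[1]=[5, 5]
Event 6: LOCAL 1: VV[1][1]++ -> VV[1]=[5, 6]
Event 7: LOCAL 1: VV[1][1]++ -> VV[1]=[5, 7]
Final vectors: VV[0]=[5, 4]; VV[1]=[5, 7]

Answer: 5 7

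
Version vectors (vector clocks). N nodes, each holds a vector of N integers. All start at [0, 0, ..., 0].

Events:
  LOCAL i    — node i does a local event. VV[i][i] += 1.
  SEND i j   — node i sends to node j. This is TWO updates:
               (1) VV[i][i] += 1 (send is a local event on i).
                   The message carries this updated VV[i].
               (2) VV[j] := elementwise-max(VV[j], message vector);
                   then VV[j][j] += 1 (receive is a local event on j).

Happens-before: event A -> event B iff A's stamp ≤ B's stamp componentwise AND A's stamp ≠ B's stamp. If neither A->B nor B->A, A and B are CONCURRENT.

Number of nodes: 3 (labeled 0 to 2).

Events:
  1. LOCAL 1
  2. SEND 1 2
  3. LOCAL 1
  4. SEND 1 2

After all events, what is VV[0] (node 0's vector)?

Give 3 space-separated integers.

Initial: VV[0]=[0, 0, 0]
Initial: VV[1]=[0, 0, 0]
Initial: VV[2]=[0, 0, 0]
Event 1: LOCAL 1: VV[1][1]++ -> VV[1]=[0, 1, 0]
Event 2: SEND 1->2: VV[1][1]++ -> VV[1]=[0, 2, 0], msg_vec=[0, 2, 0]; VV[2]=max(VV[2],msg_vec) then VV[2][2]++ -> VV[2]=[0, 2, 1]
Event 3: LOCAL 1: VV[1][1]++ -> VV[1]=[0, 3, 0]
Event 4: SEND 1->2: VV[1][1]++ -> VV[1]=[0, 4, 0], msg_vec=[0, 4, 0]; VV[2]=max(VV[2],msg_vec) then VV[2][2]++ -> VV[2]=[0, 4, 2]
Final vectors: VV[0]=[0, 0, 0]; VV[1]=[0, 4, 0]; VV[2]=[0, 4, 2]

Answer: 0 0 0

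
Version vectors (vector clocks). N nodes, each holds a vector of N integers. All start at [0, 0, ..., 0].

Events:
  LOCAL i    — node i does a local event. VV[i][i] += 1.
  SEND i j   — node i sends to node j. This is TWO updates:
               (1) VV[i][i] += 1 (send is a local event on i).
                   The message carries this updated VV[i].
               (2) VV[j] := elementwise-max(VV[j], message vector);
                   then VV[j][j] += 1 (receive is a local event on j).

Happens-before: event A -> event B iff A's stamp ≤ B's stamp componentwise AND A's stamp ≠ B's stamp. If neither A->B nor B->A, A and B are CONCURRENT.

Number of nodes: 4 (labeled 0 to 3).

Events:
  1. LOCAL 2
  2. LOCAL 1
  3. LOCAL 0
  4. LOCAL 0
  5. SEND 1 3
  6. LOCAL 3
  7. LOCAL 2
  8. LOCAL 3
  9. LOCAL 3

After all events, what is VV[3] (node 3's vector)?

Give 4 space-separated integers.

Answer: 0 2 0 4

Derivation:
Initial: VV[0]=[0, 0, 0, 0]
Initial: VV[1]=[0, 0, 0, 0]
Initial: VV[2]=[0, 0, 0, 0]
Initial: VV[3]=[0, 0, 0, 0]
Event 1: LOCAL 2: VV[2][2]++ -> VV[2]=[0, 0, 1, 0]
Event 2: LOCAL 1: VV[1][1]++ -> VV[1]=[0, 1, 0, 0]
Event 3: LOCAL 0: VV[0][0]++ -> VV[0]=[1, 0, 0, 0]
Event 4: LOCAL 0: VV[0][0]++ -> VV[0]=[2, 0, 0, 0]
Event 5: SEND 1->3: VV[1][1]++ -> VV[1]=[0, 2, 0, 0], msg_vec=[0, 2, 0, 0]; VV[3]=max(VV[3],msg_vec) then VV[3][3]++ -> VV[3]=[0, 2, 0, 1]
Event 6: LOCAL 3: VV[3][3]++ -> VV[3]=[0, 2, 0, 2]
Event 7: LOCAL 2: VV[2][2]++ -> VV[2]=[0, 0, 2, 0]
Event 8: LOCAL 3: VV[3][3]++ -> VV[3]=[0, 2, 0, 3]
Event 9: LOCAL 3: VV[3][3]++ -> VV[3]=[0, 2, 0, 4]
Final vectors: VV[0]=[2, 0, 0, 0]; VV[1]=[0, 2, 0, 0]; VV[2]=[0, 0, 2, 0]; VV[3]=[0, 2, 0, 4]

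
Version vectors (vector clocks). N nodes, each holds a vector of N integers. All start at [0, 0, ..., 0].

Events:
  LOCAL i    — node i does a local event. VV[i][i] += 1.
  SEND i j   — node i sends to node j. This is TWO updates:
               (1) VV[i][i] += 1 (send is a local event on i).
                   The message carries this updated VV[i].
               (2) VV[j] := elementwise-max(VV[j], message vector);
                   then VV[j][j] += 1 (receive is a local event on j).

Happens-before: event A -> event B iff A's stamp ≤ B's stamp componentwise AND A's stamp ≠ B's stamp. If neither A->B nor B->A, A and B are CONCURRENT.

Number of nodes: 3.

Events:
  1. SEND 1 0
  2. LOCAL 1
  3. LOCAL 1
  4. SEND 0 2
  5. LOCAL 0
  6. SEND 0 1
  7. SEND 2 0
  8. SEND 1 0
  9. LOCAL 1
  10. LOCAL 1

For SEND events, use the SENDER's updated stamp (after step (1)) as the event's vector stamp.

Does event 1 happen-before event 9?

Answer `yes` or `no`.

Initial: VV[0]=[0, 0, 0]
Initial: VV[1]=[0, 0, 0]
Initial: VV[2]=[0, 0, 0]
Event 1: SEND 1->0: VV[1][1]++ -> VV[1]=[0, 1, 0], msg_vec=[0, 1, 0]; VV[0]=max(VV[0],msg_vec) then VV[0][0]++ -> VV[0]=[1, 1, 0]
Event 2: LOCAL 1: VV[1][1]++ -> VV[1]=[0, 2, 0]
Event 3: LOCAL 1: VV[1][1]++ -> VV[1]=[0, 3, 0]
Event 4: SEND 0->2: VV[0][0]++ -> VV[0]=[2, 1, 0], msg_vec=[2, 1, 0]; VV[2]=max(VV[2],msg_vec) then VV[2][2]++ -> VV[2]=[2, 1, 1]
Event 5: LOCAL 0: VV[0][0]++ -> VV[0]=[3, 1, 0]
Event 6: SEND 0->1: VV[0][0]++ -> VV[0]=[4, 1, 0], msg_vec=[4, 1, 0]; VV[1]=max(VV[1],msg_vec) then VV[1][1]++ -> VV[1]=[4, 4, 0]
Event 7: SEND 2->0: VV[2][2]++ -> VV[2]=[2, 1, 2], msg_vec=[2, 1, 2]; VV[0]=max(VV[0],msg_vec) then VV[0][0]++ -> VV[0]=[5, 1, 2]
Event 8: SEND 1->0: VV[1][1]++ -> VV[1]=[4, 5, 0], msg_vec=[4, 5, 0]; VV[0]=max(VV[0],msg_vec) then VV[0][0]++ -> VV[0]=[6, 5, 2]
Event 9: LOCAL 1: VV[1][1]++ -> VV[1]=[4, 6, 0]
Event 10: LOCAL 1: VV[1][1]++ -> VV[1]=[4, 7, 0]
Event 1 stamp: [0, 1, 0]
Event 9 stamp: [4, 6, 0]
[0, 1, 0] <= [4, 6, 0]? True. Equal? False. Happens-before: True

Answer: yes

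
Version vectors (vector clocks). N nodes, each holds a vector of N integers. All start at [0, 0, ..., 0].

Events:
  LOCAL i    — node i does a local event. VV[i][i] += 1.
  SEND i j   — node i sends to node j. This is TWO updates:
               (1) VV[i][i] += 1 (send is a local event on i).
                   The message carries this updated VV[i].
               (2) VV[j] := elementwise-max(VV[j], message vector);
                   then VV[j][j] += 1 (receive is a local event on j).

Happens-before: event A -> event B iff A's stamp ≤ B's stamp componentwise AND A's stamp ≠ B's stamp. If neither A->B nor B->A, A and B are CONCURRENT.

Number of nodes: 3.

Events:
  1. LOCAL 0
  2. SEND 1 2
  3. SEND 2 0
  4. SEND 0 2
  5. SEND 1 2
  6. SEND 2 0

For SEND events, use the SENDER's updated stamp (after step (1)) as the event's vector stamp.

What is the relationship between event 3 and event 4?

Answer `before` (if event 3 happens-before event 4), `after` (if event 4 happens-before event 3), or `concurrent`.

Initial: VV[0]=[0, 0, 0]
Initial: VV[1]=[0, 0, 0]
Initial: VV[2]=[0, 0, 0]
Event 1: LOCAL 0: VV[0][0]++ -> VV[0]=[1, 0, 0]
Event 2: SEND 1->2: VV[1][1]++ -> VV[1]=[0, 1, 0], msg_vec=[0, 1, 0]; VV[2]=max(VV[2],msg_vec) then VV[2][2]++ -> VV[2]=[0, 1, 1]
Event 3: SEND 2->0: VV[2][2]++ -> VV[2]=[0, 1, 2], msg_vec=[0, 1, 2]; VV[0]=max(VV[0],msg_vec) then VV[0][0]++ -> VV[0]=[2, 1, 2]
Event 4: SEND 0->2: VV[0][0]++ -> VV[0]=[3, 1, 2], msg_vec=[3, 1, 2]; VV[2]=max(VV[2],msg_vec) then VV[2][2]++ -> VV[2]=[3, 1, 3]
Event 5: SEND 1->2: VV[1][1]++ -> VV[1]=[0, 2, 0], msg_vec=[0, 2, 0]; VV[2]=max(VV[2],msg_vec) then VV[2][2]++ -> VV[2]=[3, 2, 4]
Event 6: SEND 2->0: VV[2][2]++ -> VV[2]=[3, 2, 5], msg_vec=[3, 2, 5]; VV[0]=max(VV[0],msg_vec) then VV[0][0]++ -> VV[0]=[4, 2, 5]
Event 3 stamp: [0, 1, 2]
Event 4 stamp: [3, 1, 2]
[0, 1, 2] <= [3, 1, 2]? True
[3, 1, 2] <= [0, 1, 2]? False
Relation: before

Answer: before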